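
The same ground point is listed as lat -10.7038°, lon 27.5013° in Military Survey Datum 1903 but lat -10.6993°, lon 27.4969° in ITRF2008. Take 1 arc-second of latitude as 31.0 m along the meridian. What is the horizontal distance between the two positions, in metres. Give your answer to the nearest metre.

Δφ = -10.6993° − -10.7038° = +0.0045°; Δλ = 27.4969° − 27.5013° = -0.0044°.
1° of latitude = 3600 × 31.00 = 111600 m.
ΔN = Δφ × 111600 = 502.2 m; ΔE = Δλ × 111600 × cos(-10.7038°) = -0.0044 × 111600 × 0.982600 = -482.5 m.
Distance = √(ΔE² + ΔN²) = √((-482.5)² + 502.2²) = 696.4 m.

696 m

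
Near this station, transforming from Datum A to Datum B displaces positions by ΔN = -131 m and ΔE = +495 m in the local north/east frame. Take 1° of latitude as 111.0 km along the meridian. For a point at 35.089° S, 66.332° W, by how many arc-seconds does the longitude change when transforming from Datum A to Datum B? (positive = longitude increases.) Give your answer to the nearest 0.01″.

Δλ = 19.62″

At latitude -35.089°, cos φ = 0.818260.
1° of longitude at this latitude = 111.0 × cos φ = 90.83 km, so Δλ = 495.0 / 90826.9 = 0.0054499° = 19.620″.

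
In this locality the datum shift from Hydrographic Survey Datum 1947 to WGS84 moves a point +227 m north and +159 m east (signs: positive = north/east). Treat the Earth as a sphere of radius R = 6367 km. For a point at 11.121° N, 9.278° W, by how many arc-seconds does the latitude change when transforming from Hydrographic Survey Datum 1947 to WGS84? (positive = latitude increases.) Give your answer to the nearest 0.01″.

Δφ = 7.35″

On a sphere of radius R, 1 rad of latitude = R, so Δφ = ΔN / R = 227.0 / 6367000 = 3.5653e-05 rad = 7.354″.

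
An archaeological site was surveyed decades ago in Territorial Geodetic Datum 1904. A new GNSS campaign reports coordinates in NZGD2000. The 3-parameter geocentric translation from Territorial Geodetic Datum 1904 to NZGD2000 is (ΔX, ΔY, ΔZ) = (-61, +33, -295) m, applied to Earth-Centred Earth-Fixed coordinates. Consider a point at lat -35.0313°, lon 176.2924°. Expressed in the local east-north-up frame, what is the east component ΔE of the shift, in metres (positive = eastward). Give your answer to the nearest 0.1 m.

At φ = -35.0313°, λ = 176.2924°: sin φ = -0.574024, cos φ = 0.818839, sin λ = 0.064665, cos λ = -0.997907.
ΔE = −sin λ·ΔX + cos λ·ΔY = −(0.064665)·(-61) + (-0.997907)·(33) = -28.99 m.

ΔE = -29.0 m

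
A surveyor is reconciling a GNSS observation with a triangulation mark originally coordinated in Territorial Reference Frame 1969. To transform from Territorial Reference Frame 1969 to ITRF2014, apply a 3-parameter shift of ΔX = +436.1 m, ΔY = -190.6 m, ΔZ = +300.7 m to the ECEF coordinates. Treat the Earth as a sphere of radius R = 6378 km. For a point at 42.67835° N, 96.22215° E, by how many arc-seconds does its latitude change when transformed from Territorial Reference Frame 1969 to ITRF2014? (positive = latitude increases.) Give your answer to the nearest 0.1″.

sin φ = 0.677882, cos φ = 0.735171, sin λ = 0.994109, cos λ = -0.108384.
North component: ΔN = −sin φ cos λ·ΔX − sin φ sin λ·ΔY + cos φ·ΔZ = −(0.677882)(-0.108384)(436.1) − (0.677882)(0.994109)(-190.6) + (0.735171)(300.7) = 381.55 m.
1° of latitude spans πR/180 = 111317 m, so Δφ = 381.55 / 111317 × 3600 = 12.339″.

Δφ = 12.3″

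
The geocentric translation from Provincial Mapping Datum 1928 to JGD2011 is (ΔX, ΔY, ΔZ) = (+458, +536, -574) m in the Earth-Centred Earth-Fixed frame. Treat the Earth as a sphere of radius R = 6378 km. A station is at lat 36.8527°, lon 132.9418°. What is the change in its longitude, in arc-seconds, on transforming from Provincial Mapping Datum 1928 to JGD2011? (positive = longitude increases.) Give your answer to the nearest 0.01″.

Δλ = -28.31″

sin φ = 0.599760, cos φ = 0.800180, sin λ = 0.732046, cos λ = -0.681255.
East component: ΔE = −sin λ·ΔX + cos λ·ΔY = −(0.732046)(458) + (-0.681255)(536) = -700.43 m.
1° of latitude spans πR/180 = 111317 m; at latitude φ, 1° of longitude spans that × cos φ = 89073.7 m, so Δλ = -700.43 / 89073.7 × 3600 = -28.309″.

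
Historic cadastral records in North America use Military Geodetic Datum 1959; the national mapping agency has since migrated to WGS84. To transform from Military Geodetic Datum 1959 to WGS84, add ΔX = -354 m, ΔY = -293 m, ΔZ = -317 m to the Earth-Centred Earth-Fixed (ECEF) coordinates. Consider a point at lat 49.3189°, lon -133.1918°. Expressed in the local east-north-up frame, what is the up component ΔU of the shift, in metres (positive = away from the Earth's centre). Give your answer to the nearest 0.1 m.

The local up (radial) axis is (cos φ cos λ, cos φ sin λ, sin φ), giving ΔU = 157.938 + 139.246 − 240.397 = 56.79 m.

ΔU = 56.8 m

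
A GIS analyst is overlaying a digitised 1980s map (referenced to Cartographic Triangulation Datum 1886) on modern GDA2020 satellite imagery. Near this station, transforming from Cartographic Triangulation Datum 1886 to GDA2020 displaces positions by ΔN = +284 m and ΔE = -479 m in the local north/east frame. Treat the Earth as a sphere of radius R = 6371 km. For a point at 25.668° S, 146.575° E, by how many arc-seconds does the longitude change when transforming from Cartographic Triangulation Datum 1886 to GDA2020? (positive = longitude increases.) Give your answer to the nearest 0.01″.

Δλ = -17.21″

At latitude -25.668°, cos φ = 0.901319.
One radian of longitude at latitude φ spans R cos φ, so Δλ = ΔE / (R cos φ) = -479.0 / (6371000 × 0.901319) = -8.3416e-05 rad = -17.206″.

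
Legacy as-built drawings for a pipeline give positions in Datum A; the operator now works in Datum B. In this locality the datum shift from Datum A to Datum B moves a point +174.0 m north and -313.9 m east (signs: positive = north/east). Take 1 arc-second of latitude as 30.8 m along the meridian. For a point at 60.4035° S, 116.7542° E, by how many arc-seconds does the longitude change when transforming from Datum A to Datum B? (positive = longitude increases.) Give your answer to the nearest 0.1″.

At latitude -60.4035°, cos φ = 0.493889.
1″ of longitude at this latitude = 30.80 × cos φ = 15.2118 m, so Δλ = -313.9 / 15.2118 = -20.635″.

Δλ = -20.6″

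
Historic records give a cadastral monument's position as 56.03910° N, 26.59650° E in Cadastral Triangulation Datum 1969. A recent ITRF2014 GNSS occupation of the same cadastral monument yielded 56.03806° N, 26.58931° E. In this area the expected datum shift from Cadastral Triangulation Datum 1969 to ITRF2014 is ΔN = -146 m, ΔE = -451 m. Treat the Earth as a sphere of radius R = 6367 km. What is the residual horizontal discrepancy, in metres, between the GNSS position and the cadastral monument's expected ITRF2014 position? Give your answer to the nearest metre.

Observed coordinate differences: Δφ = -0.00104°, Δλ = -0.00719°.
Converting to metres (1° lat = 111125 m, cos φ = 0.558627): observed ΔN = -115.6 m, observed ΔE = -446.3 m.
Subtracting the expected shift leaves a residual of -115.6 − (-146) = 30.4 m north and -446.3 − (-451) = 4.7 m east.
Residual distance = √(30.4² + 4.7²) = 30.8 m.

31 m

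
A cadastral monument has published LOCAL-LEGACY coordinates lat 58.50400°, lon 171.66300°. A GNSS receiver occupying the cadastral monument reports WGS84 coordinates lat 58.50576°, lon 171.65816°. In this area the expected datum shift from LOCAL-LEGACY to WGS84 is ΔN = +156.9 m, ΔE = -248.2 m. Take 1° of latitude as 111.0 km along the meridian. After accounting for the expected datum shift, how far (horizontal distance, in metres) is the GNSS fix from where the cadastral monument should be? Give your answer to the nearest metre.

Observed coordinate differences: Δφ = +0.00176°, Δλ = -0.00484°.
Converting to metres (1° lat = 111000 m, cos φ = 0.522439): observed ΔN = 195.4 m, observed ΔE = -280.7 m.
Subtracting the expected shift leaves a residual of 195.4 − (156.9) = 38.5 m north and -280.7 − (-248.2) = -32.5 m east.
Residual distance = √(38.5² + (-32.5)²) = 50.3 m.

50 m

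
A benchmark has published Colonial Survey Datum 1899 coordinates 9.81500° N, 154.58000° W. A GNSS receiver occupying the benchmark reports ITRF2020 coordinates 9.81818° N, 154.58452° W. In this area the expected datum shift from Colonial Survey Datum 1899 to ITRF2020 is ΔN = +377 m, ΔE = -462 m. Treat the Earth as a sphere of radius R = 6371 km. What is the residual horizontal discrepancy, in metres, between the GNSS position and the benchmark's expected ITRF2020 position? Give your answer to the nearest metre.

41 m

Observed coordinate differences: Δφ = +0.00318°, Δλ = -0.00452°.
Converting to metres (1° lat = 111195 m, cos φ = 0.985363): observed ΔN = 353.6 m, observed ΔE = -495.2 m.
Subtracting the expected shift leaves a residual of 353.6 − (377) = -23.4 m north and -495.2 − (-462) = -33.2 m east.
Residual distance = √((-23.4)² + (-33.2)²) = 40.7 m.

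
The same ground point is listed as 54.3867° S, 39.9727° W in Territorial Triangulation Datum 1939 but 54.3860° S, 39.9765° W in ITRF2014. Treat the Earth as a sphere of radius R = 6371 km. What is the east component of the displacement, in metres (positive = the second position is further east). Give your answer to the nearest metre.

ΔE = -246 m

Δφ = -54.3860° − -54.3867° = +0.0007°; Δλ = -39.9765° − -39.9727° = -0.0038°.
1° along a meridian = πR/180 = 111195 m.
ΔN = Δφ × 111195 = 77.8 m; ΔE = Δλ × 111195 × cos(-54.3867°) = -0.0038 × 111195 × 0.582312 = -246.1 m.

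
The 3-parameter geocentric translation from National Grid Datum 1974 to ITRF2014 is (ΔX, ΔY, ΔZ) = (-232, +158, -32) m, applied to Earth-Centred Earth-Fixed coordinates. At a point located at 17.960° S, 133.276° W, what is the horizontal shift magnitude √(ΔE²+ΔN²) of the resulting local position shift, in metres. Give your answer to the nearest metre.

At φ = -17.960°, λ = -133.276°: sin φ = -0.308353, cos φ = 0.951272, sin λ = -0.728060, cos λ = -0.685513.
ΔE = −sin λ·ΔX + cos λ·ΔY = −(-0.728060)·(-232) + (-0.685513)·(158) = -277.22 m.
ΔN = −sin φ cos λ·ΔX − sin φ sin λ·ΔY + cos φ·ΔZ = −(-0.308353)(-0.685513)(-232) − (-0.308353)(-0.728060)(158) + (0.951272)(-32) = -16.87 m.
Horizontal magnitude = √(ΔE² + ΔN²) = √((-277.22)² + (-16.87)²) = 277.73 m.

278 m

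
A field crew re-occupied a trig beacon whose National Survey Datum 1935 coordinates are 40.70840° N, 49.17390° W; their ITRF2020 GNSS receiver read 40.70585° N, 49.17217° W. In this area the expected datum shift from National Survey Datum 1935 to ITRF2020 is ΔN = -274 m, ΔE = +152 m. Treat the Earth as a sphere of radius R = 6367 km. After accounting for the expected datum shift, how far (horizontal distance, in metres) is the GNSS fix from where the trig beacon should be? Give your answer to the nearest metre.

Observed coordinate differences: Δφ = -0.00255°, Δλ = +0.00173°.
Converting to metres (1° lat = 111125 m, cos φ = 0.758039): observed ΔN = -283.4 m, observed ΔE = 145.7 m.
Subtracting the expected shift leaves a residual of -283.4 − (-274) = -9.4 m north and 145.7 − (152) = -6.3 m east.
Residual distance = √((-9.4)² + (-6.3)²) = 11.3 m.

11 m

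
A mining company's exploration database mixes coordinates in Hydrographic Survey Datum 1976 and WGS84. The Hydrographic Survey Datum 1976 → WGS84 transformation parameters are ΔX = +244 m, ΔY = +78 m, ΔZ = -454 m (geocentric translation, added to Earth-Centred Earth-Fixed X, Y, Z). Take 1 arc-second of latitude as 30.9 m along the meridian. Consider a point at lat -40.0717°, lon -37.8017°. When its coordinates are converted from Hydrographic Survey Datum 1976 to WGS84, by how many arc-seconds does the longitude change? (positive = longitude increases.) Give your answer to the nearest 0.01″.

sin φ = -0.643746, cos φ = 0.765239, sin λ = -0.612930, cos λ = 0.790137.
East component: ΔE = −sin λ·ΔX + cos λ·ΔY = −(-0.612930)(244) + (0.790137)(78) = 211.19 m.
1° of latitude spans 3600 × 30.90 = 111240 m; at latitude φ, 1° of longitude spans that × cos φ = 85125.2 m, so Δλ = 211.19 / 85125.2 × 3600 = 8.931″.

Δλ = 8.93″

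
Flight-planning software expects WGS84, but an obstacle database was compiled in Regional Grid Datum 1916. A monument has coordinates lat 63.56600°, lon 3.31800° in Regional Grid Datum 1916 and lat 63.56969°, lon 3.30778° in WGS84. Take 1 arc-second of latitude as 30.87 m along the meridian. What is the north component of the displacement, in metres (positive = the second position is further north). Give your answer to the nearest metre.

ΔN = 410 m

Δφ = 63.56969° − 63.56600° = +0.00369°; Δλ = 3.30778° − 3.31800° = -0.01022°.
1° of latitude = 3600 × 30.87 = 111132 m.
ΔN = Δφ × 111132 = 410.1 m; ΔE = Δλ × 111132 × cos(63.56600°) = -0.01022 × 111132 × 0.445167 = -505.6 m.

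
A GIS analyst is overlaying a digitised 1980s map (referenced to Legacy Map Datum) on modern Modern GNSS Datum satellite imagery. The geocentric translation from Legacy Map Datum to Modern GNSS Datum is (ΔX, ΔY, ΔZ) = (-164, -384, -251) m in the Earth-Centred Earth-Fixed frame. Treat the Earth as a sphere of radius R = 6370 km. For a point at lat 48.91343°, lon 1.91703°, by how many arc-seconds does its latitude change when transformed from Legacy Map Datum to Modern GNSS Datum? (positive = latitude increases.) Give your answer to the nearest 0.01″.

sin φ = 0.753717, cos φ = 0.657199, sin λ = 0.033452, cos λ = 0.999440.
North component: ΔN = −sin φ cos λ·ΔX − sin φ sin λ·ΔY + cos φ·ΔZ = −(0.753717)(0.999440)(-164) − (0.753717)(0.033452)(-384) + (0.657199)(-251) = -31.73 m.
1° of latitude spans πR/180 = 111177 m, so Δφ = -31.73 / 111177 × 3600 = -1.028″.

Δφ = -1.03″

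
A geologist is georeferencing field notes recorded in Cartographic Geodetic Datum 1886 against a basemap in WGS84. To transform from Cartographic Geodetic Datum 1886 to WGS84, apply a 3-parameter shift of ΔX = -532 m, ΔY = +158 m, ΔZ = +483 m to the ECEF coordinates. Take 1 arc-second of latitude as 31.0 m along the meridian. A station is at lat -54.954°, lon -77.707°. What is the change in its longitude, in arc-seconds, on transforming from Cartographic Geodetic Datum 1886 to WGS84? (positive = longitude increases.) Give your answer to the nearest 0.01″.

Δλ = -27.31″

sin φ = -0.818691, cos φ = 0.574234, sin λ = -0.977072, cos λ = 0.212911.
East component: ΔE = −sin λ·ΔX + cos λ·ΔY = −(-0.977072)(-532) + (0.212911)(158) = -486.16 m.
1° of latitude spans 3600 × 31.00 = 111600 m; at latitude φ, 1° of longitude spans that × cos φ = 64084.5 m, so Δλ = -486.16 / 64084.5 × 3600 = -27.311″.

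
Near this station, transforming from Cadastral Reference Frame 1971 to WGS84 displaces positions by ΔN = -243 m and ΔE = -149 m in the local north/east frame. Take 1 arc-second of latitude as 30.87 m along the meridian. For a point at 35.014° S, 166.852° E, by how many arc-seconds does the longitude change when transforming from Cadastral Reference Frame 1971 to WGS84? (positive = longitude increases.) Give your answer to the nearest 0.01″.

At latitude -35.014°, cos φ = 0.819012.
1″ of longitude at this latitude = 30.87 × cos φ = 25.2829 m, so Δλ = -149.0 / 25.2829 = -5.893″.

Δλ = -5.89″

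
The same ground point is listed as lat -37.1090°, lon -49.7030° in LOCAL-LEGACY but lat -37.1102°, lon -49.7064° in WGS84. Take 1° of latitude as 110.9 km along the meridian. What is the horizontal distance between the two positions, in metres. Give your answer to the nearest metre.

329 m

Δφ = -37.1102° − -37.1090° = -0.0012°; Δλ = -49.7064° − -49.7030° = -0.0034°.
ΔN = Δφ × 110900 = -133.1 m; ΔE = Δλ × 110900 × cos(-37.1090°) = -0.0034 × 110900 × 0.797489 = -300.7 m.
Distance = √(ΔE² + ΔN²) = √((-300.7)² + (-133.1)²) = 328.8 m.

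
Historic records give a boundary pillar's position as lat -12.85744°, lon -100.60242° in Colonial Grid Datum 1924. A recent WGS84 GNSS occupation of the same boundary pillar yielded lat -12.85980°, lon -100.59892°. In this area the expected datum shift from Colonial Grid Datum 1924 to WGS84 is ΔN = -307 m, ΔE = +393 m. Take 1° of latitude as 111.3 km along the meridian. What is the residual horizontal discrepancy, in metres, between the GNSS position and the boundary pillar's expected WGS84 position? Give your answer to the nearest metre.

46 m

Observed coordinate differences: Δφ = -0.00236°, Δλ = +0.00350°.
Converting to metres (1° lat = 111300 m, cos φ = 0.974927): observed ΔN = -262.7 m, observed ΔE = 379.8 m.
Subtracting the expected shift leaves a residual of -262.7 − (-307) = 44.3 m north and 379.8 − (393) = -13.2 m east.
Residual distance = √(44.3² + (-13.2)²) = 46.3 m.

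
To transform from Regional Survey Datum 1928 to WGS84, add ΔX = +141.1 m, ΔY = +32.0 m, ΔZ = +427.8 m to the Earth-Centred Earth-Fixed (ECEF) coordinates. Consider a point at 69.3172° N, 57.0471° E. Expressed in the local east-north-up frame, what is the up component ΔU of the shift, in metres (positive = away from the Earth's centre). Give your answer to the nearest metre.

ΔU = 437 m

The local up (radial) axis is (cos φ cos λ, cos φ sin λ, sin φ), giving ΔU = 27.108 + 9.484 + 400.228 = 436.82 m.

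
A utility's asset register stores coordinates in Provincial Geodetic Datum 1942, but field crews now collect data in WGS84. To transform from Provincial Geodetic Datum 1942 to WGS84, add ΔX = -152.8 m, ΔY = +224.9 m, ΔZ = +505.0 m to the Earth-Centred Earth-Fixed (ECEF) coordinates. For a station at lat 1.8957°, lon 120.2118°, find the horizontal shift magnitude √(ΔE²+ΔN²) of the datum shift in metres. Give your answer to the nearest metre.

496 m

At φ = 1.8957°, λ = 120.2118°: sin φ = 0.033080, cos φ = 0.999453, sin λ = 0.864171, cos λ = -0.503198.
ΔE = −sin λ·ΔX + cos λ·ΔY = −(0.864171)·(-152.8) + (-0.503198)·(224.9) = 18.88 m.
ΔN = −sin φ cos λ·ΔX − sin φ sin λ·ΔY + cos φ·ΔZ = −(0.033080)(-0.503198)(-152.8) − (0.033080)(0.864171)(224.9) + (0.999453)(505.0) = 495.75 m.
Horizontal magnitude = √(ΔE² + ΔN²) = √(18.88² + 495.75²) = 496.11 m.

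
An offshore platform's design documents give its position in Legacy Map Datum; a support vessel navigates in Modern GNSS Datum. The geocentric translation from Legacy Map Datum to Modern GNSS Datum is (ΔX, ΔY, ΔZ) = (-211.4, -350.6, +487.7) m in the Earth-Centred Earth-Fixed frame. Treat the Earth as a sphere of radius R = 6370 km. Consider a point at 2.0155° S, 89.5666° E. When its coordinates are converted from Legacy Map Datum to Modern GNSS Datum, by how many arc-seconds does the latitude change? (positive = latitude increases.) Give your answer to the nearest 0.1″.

Δφ = 15.4″

sin φ = -0.035170, cos φ = 0.999381, sin λ = 0.999971, cos λ = 0.007564.
North component: ΔN = −sin φ cos λ·ΔX − sin φ sin λ·ΔY + cos φ·ΔZ = −(-0.035170)(0.007564)(-211.4) − (-0.035170)(0.999971)(-350.6) + (0.999381)(487.7) = 475.01 m.
1° of latitude spans πR/180 = 111177 m, so Δφ = 475.01 / 111177 × 3600 = 15.381″.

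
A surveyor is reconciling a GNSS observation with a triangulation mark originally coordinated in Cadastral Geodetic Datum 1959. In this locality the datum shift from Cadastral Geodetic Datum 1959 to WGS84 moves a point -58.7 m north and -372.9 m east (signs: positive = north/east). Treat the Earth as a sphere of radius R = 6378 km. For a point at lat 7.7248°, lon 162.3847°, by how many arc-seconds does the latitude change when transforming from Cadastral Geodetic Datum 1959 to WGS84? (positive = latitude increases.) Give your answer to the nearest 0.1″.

Δφ = -1.9″

On a sphere of radius R, 1 rad of latitude = R, so Δφ = ΔN / R = -58.7 / 6378000 = -9.2035e-06 rad = -1.898″.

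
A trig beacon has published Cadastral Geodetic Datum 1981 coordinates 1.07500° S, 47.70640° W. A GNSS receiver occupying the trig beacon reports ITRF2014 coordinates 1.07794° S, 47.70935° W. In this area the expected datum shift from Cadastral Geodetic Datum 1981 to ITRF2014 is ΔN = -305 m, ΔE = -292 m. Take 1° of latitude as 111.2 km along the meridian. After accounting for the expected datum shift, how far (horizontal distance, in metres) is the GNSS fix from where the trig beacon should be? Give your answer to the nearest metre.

42 m

Observed coordinate differences: Δφ = -0.00294°, Δλ = -0.00295°.
Converting to metres (1° lat = 111200 m, cos φ = 0.999824): observed ΔN = -326.9 m, observed ΔE = -328.0 m.
Subtracting the expected shift leaves a residual of -326.9 − (-305) = -21.9 m north and -328.0 − (-292) = -36.0 m east.
Residual distance = √((-21.9)² + (-36.0)²) = 42.1 m.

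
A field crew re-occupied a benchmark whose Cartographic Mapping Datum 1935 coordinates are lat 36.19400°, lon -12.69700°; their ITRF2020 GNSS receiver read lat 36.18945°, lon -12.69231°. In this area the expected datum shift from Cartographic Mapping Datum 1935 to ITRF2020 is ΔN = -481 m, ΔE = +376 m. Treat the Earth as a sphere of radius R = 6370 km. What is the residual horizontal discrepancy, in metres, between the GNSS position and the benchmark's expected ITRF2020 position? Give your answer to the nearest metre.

Observed coordinate differences: Δφ = -0.00455°, Δλ = +0.00469°.
Converting to metres (1° lat = 111177 m, cos φ = 0.807022): observed ΔN = -505.9 m, observed ΔE = 420.8 m.
Subtracting the expected shift leaves a residual of -505.9 − (-481) = -24.9 m north and 420.8 − (376) = 44.8 m east.
Residual distance = √((-24.9)² + 44.8²) = 51.2 m.

51 m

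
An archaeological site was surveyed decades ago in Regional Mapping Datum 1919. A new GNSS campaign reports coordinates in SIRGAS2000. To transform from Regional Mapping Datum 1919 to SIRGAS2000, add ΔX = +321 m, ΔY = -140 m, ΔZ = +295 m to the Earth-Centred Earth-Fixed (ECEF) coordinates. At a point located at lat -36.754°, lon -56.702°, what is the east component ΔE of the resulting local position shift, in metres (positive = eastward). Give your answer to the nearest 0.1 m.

At φ = -36.754°, λ = -56.702°: sin φ = -0.598381, cos φ = 0.801212, sin λ = -0.835827, cos λ = 0.548994.
ΔE = −sin λ·ΔX + cos λ·ΔY = −(-0.835827)·(321) + (0.548994)·(-140) = 191.44 m.

ΔE = 191.4 m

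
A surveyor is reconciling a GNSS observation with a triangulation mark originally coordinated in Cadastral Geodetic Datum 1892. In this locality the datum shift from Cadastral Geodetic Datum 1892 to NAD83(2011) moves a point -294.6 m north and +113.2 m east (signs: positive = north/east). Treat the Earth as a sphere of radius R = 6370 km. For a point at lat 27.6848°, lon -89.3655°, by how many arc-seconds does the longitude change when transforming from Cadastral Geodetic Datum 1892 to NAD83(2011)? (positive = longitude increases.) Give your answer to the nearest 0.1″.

At latitude 27.6848°, cos φ = 0.885517.
One radian of longitude at latitude φ spans R cos φ, so Δλ = ΔE / (R cos φ) = 113.2 / (6370000 × 0.885517) = 2.0068e-05 rad = 4.139″.

Δλ = 4.1″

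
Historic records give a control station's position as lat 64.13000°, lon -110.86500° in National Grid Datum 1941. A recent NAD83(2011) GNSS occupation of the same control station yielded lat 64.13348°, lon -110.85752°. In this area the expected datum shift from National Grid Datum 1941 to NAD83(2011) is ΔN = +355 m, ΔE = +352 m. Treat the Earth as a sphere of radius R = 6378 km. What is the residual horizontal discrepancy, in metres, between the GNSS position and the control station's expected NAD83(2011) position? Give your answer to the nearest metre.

34 m

Observed coordinate differences: Δφ = +0.00348°, Δλ = +0.00748°.
Converting to metres (1° lat = 111317 m, cos φ = 0.436331): observed ΔN = 387.4 m, observed ΔE = 363.3 m.
Subtracting the expected shift leaves a residual of 387.4 − (355) = 32.4 m north and 363.3 − (352) = 11.3 m east.
Residual distance = √(32.4² + 11.3²) = 34.3 m.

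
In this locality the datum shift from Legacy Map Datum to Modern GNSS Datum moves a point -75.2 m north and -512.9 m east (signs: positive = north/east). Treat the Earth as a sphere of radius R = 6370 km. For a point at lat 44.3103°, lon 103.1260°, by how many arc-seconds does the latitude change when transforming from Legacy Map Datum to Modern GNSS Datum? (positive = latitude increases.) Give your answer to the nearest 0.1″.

Δφ = -2.4″

On a sphere of radius R, 1 rad of latitude = R, so Δφ = ΔN / R = -75.2 / 6370000 = -1.1805e-05 rad = -2.435″.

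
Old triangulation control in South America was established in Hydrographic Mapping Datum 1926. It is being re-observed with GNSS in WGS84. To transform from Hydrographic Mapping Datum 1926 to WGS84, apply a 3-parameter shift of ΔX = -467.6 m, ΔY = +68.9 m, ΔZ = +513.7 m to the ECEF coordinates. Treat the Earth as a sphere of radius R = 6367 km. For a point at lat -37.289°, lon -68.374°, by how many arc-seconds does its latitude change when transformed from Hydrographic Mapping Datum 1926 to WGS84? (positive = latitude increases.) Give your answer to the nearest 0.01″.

sin φ = -0.605836, cos φ = 0.795590, sin λ = -0.929609, cos λ = 0.368546.
North component: ΔN = −sin φ cos λ·ΔX − sin φ sin λ·ΔY + cos φ·ΔZ = −(-0.605836)(0.368546)(-467.6) − (-0.605836)(-0.929609)(68.9) + (0.795590)(513.7) = 265.49 m.
1° of latitude spans πR/180 = 111125 m, so Δφ = 265.49 / 111125 × 3600 = 8.601″.

Δφ = 8.60″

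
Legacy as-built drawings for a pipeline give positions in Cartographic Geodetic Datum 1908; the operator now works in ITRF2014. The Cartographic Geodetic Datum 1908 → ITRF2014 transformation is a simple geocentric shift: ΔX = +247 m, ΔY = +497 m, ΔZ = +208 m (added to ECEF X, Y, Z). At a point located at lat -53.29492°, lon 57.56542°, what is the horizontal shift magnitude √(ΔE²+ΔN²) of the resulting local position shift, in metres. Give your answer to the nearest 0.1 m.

At φ = -53.29492°, λ = 57.56542°: sin φ = -0.801723, cos φ = 0.597696, sin λ = 0.844004, cos λ = 0.536336.
ΔE = −sin λ·ΔX + cos λ·ΔY = −(0.844004)·(247) + (0.536336)·(497) = 58.09 m.
ΔN = −sin φ cos λ·ΔX − sin φ sin λ·ΔY + cos φ·ΔZ = −(-0.801723)(0.536336)(247) − (-0.801723)(0.844004)(497) + (0.597696)(208) = 566.83 m.
Horizontal magnitude = √(ΔE² + ΔN²) = √(58.09² + 566.83²) = 569.80 m.

569.8 m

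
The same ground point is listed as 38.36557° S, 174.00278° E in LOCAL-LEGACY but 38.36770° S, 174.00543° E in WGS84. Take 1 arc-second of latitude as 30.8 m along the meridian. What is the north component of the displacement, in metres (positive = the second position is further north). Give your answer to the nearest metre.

ΔN = -236 m

Δφ = -38.36770° − -38.36557° = -0.00213°; Δλ = 174.00543° − 174.00278° = +0.00265°.
1° of latitude = 3600 × 30.80 = 110880 m.
ΔN = Δφ × 110880 = -236.2 m; ΔE = Δλ × 110880 × cos(-38.36557°) = +0.00265 × 110880 × 0.784067 = 230.4 m.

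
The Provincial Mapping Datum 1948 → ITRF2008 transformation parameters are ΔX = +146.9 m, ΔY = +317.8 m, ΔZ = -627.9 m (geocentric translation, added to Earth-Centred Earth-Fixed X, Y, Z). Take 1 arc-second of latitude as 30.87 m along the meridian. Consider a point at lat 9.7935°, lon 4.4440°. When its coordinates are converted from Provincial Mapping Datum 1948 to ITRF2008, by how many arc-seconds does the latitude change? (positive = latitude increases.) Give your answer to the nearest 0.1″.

sin φ = 0.170098, cos φ = 0.985427, sin λ = 0.077485, cos λ = 0.996994.
North component: ΔN = −sin φ cos λ·ΔX − sin φ sin λ·ΔY + cos φ·ΔZ = −(0.170098)(0.996994)(146.9) − (0.170098)(0.077485)(317.8) + (0.985427)(-627.9) = -647.85 m.
1° of latitude spans 3600 × 30.87 = 111132 m, so Δφ = -647.85 / 111132 × 3600 = -20.986″.

Δφ = -21.0″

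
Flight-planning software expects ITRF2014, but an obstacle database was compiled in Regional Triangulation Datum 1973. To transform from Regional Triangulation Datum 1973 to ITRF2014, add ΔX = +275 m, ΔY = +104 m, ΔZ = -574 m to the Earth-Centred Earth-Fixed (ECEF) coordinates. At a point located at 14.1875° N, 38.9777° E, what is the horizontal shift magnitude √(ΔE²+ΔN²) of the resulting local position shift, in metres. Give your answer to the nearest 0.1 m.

631.7 m

At φ = 14.1875°, λ = 38.9777°: sin φ = 0.245096, cos φ = 0.969499, sin λ = 0.629018, cos λ = 0.777391.
ΔE = −sin λ·ΔX + cos λ·ΔY = −(0.629018)·(275) + (0.777391)·(104) = -92.13 m.
ΔN = −sin φ cos λ·ΔX − sin φ sin λ·ΔY + cos φ·ΔZ = −(0.245096)(0.777391)(275) − (0.245096)(0.629018)(104) + (0.969499)(-574) = -624.92 m.
Horizontal magnitude = √(ΔE² + ΔN²) = √((-92.13)² + (-624.92)²) = 631.68 m.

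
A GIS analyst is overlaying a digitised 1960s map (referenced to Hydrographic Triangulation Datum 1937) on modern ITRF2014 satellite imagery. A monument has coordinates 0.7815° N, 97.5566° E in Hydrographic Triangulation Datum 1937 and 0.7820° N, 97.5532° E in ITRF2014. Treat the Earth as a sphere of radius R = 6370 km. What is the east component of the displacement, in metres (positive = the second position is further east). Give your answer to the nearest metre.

ΔE = -378 m

Δφ = 0.7820° − 0.7815° = +0.0005°; Δλ = 97.5532° − 97.5566° = -0.0034°.
1° along a meridian = πR/180 = 111177 m.
ΔN = Δφ × 111177 = 55.6 m; ΔE = Δλ × 111177 × cos(0.7815°) = -0.0034 × 111177 × 0.999907 = -378.0 m.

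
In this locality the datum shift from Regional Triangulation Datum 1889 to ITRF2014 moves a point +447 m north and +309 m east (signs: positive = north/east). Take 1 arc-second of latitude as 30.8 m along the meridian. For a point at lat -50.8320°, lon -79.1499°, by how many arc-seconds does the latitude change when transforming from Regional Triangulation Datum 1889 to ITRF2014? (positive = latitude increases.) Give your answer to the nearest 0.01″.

Δφ = 14.51″

1″ of latitude = 30.80 m, so Δφ = 447.0 / 30.80 = 14.513″.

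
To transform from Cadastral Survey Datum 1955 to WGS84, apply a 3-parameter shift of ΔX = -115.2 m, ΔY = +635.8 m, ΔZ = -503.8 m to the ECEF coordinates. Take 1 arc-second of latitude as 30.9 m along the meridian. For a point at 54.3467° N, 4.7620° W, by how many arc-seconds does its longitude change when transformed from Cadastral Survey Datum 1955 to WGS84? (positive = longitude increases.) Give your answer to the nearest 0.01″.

sin φ = 0.812559, cos φ = 0.582879, sin λ = -0.083017, cos λ = 0.996548.
East component: ΔE = −sin λ·ΔX + cos λ·ΔY = −(-0.083017)(-115.2) + (0.996548)(635.8) = 624.04 m.
1° of latitude spans 3600 × 30.90 = 111240 m; at latitude φ, 1° of longitude spans that × cos φ = 64839.5 m, so Δλ = 624.04 / 64839.5 × 3600 = 34.648″.

Δλ = 34.65″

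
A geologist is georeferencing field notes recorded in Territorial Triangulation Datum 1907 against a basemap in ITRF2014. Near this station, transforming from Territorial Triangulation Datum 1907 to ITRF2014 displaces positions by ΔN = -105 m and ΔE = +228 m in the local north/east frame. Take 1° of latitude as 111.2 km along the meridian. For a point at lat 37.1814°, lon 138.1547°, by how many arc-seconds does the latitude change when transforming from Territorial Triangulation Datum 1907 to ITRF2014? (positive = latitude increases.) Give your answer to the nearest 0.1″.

1° of latitude = 111.2 km, so Δφ = -105.0 / 111200 = -0.0009442° = -3.399″.

Δφ = -3.4″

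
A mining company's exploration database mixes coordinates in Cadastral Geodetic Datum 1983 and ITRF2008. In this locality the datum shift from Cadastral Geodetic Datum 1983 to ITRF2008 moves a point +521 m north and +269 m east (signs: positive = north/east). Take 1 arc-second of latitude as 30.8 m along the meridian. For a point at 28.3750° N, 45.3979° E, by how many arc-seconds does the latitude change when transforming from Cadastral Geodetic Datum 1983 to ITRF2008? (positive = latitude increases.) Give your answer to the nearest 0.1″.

Δφ = 16.9″

1″ of latitude = 30.80 m, so Δφ = 521.0 / 30.80 = 16.916″.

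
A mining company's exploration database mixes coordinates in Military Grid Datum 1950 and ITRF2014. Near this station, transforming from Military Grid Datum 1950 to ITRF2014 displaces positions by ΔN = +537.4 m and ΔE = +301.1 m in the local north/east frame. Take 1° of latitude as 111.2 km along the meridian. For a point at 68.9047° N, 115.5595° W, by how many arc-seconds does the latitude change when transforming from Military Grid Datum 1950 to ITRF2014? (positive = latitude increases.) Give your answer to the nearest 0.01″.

1° of latitude = 111.2 km, so Δφ = 537.4 / 111200 = 0.0048327° = 17.398″.

Δφ = 17.40″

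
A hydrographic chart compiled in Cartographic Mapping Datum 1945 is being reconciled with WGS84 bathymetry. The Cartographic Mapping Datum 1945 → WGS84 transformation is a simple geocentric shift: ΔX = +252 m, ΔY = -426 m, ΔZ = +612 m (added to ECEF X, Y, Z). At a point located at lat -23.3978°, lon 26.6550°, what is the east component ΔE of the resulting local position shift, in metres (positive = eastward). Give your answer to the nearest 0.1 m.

ΔE = -493.8 m

The local east axis at (φ, λ) is (−sin λ, cos λ, 0), so ΔE = −sin(26.6550°)·252 + cos(26.6550°)·(-426) = -493.78 m.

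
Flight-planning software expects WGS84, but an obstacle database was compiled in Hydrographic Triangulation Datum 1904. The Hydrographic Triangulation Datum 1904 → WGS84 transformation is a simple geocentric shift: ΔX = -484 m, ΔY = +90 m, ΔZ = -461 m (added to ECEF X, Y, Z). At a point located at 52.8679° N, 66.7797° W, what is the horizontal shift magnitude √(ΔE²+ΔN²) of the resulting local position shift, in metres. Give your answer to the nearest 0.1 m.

413.7 m

The local east axis at (φ, λ) is (−sin λ, cos λ, 0), so ΔE = −sin(-66.7797°)·(-484) + cos(-66.7797°)·90 = -409.31 m.
The local north axis is (−sin φ cos λ, −sin φ sin λ, cos φ), giving ΔN = 152.135 + 65.940 − 278.285 = -60.21 m.
Horizontal magnitude = √(ΔE² + ΔN²) = √((-409.31)² + (-60.21)²) = 413.71 m.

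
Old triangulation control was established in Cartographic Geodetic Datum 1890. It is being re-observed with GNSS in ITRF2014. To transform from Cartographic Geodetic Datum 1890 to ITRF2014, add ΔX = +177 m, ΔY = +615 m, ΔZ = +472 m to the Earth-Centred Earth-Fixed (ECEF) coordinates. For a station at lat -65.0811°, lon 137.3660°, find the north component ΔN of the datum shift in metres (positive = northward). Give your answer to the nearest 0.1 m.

At φ = -65.0811°, λ = 137.3660°: sin φ = -0.906905, cos φ = 0.421335, sin λ = 0.677313, cos λ = -0.735695.
ΔN = −sin φ cos λ·ΔX − sin φ sin λ·ΔY + cos φ·ΔZ = −(-0.906905)(-0.735695)(177) − (-0.906905)(0.677313)(615) + (0.421335)(472) = 458.54 m.

ΔN = 458.5 m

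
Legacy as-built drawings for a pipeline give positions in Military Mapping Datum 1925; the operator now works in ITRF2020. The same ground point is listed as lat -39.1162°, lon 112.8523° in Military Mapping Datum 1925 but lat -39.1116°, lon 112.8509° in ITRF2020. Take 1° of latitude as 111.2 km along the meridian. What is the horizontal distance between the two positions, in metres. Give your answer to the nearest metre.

526 m

Δφ = -39.1116° − -39.1162° = +0.0046°; Δλ = 112.8509° − 112.8523° = -0.0014°.
ΔN = Δφ × 111200 = 511.5 m; ΔE = Δλ × 111200 × cos(-39.1162°) = -0.0014 × 111200 × 0.775868 = -120.8 m.
Distance = √(ΔE² + ΔN²) = √((-120.8)² + 511.5²) = 525.6 m.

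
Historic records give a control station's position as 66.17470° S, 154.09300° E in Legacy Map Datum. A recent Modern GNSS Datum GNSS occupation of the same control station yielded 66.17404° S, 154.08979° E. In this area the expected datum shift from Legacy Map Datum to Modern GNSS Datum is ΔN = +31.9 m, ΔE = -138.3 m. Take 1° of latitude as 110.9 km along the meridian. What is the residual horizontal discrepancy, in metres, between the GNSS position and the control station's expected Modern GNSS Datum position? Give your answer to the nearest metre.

Observed coordinate differences: Δφ = +0.00066°, Δλ = -0.00321°.
Converting to metres (1° lat = 110900 m, cos φ = 0.403949): observed ΔN = 73.2 m, observed ΔE = -143.8 m.
Subtracting the expected shift leaves a residual of 73.2 − (31.9) = 41.3 m north and -143.8 − (-138.3) = -5.5 m east.
Residual distance = √(41.3² + (-5.5)²) = 41.7 m.

42 m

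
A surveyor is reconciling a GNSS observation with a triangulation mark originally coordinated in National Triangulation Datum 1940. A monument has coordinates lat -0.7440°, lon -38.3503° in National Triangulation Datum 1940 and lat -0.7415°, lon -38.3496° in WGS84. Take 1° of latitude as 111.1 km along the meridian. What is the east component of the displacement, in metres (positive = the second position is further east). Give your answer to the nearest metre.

ΔE = 78 m

Δφ = -0.7415° − -0.7440° = +0.0025°; Δλ = -38.3496° − -38.3503° = +0.0007°.
ΔN = Δφ × 111100 = 277.7 m; ΔE = Δλ × 111100 × cos(-0.7440°) = +0.0007 × 111100 × 0.999916 = 77.8 m.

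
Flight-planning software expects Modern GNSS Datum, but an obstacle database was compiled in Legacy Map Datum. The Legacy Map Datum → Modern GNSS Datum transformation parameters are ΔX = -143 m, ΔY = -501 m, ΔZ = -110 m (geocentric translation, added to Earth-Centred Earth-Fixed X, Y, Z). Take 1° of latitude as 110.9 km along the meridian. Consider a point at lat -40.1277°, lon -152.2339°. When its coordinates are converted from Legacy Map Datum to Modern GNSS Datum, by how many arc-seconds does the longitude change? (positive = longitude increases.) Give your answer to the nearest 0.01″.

Δλ = 15.99″

sin φ = -0.644493, cos φ = 0.764610, sin λ = -0.465863, cos λ = -0.884857.
East component: ΔE = −sin λ·ΔX + cos λ·ΔY = −(-0.465863)(-143) + (-0.884857)(-501) = 376.69 m.
1° of latitude spans 110900 m; at latitude φ, 1° of longitude spans that × cos φ = 84795.2 m, so Δλ = 376.69 / 84795.2 × 3600 = 15.993″.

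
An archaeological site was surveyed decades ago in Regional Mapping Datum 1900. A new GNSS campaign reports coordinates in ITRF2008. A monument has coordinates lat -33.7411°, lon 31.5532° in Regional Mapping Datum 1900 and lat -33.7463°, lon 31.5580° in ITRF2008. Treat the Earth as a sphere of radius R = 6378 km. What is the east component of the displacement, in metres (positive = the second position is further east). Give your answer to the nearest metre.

ΔE = 444 m

Δφ = -33.7463° − -33.7411° = -0.0052°; Δλ = 31.5580° − 31.5532° = +0.0048°.
1° along a meridian = πR/180 = 111317 m.
ΔN = Δφ × 111317 = -578.8 m; ΔE = Δλ × 111317 × cos(-33.7411°) = +0.0048 × 111317 × 0.831556 = 444.3 m.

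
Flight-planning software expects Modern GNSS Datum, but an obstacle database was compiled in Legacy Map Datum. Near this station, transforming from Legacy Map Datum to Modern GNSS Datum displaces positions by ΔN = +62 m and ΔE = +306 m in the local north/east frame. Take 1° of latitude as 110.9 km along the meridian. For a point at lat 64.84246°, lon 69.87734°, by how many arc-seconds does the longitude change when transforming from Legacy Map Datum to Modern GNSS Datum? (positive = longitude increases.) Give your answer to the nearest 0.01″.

Δλ = 23.37″

At latitude 64.84246°, cos φ = 0.425109.
1° of longitude at this latitude = 110.9 × cos φ = 47.14 km, so Δλ = 306.0 / 47144.5 = 0.0064907° = 23.366″.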